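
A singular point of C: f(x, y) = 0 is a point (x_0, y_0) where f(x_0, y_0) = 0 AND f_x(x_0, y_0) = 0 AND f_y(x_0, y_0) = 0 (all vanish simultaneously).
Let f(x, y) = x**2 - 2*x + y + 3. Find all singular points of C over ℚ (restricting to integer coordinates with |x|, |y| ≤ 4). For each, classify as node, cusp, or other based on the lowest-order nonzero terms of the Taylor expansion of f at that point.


No singular points in the scanned grid; C is smooth there.

Compute partial derivatives:
  f_x = 2*x - 2.
  f_y = 1.
f_y = 1 is a nonzero constant, so f_y never vanishes: no point (x, y) can satisfy f = f_x = f_y = 0. In particular no (x, y) ∈ {−4, ..., 4}² is singular; the curve is smooth.


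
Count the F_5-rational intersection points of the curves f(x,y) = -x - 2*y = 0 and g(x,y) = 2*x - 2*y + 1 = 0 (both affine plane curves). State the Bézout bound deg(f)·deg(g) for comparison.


Common zeros: {(3, 1)}; count = 1; Bézout bound = 1.

deg(f) = 1, deg(g) = 1, so Bézout bound = 1.
Scan x ∈ F_5. For each x, list the y ∈ F_5 with f(x, y) ≡ 0 and those with g(x, y) ≡ 0 (mod 5); the common zeros in that column are the intersection.
  x = 0: f ≡ 0 at y ∈ {0}; g ≡ 0 at y ∈ {3}; common: ∅.
  x = 1: f ≡ 0 at y ∈ {2}; g ≡ 0 at y ∈ {4}; common: ∅.
  x = 2: f ≡ 0 at y ∈ {4}; g ≡ 0 at y ∈ {0}; common: ∅.
  x = 3: f ≡ 0 at y ∈ {1}; g ≡ 0 at y ∈ {1}; common: {1}.
  x = 4: f ≡ 0 at y ∈ {3}; g ≡ 0 at y ∈ {2}; common: ∅.
Collecting: common zeros = {(3, 1)}, so the count is 1.
Comparison with the Bézout bound: 1 ≤ 1 = deg(f)·deg(g), as expected for curves with no common component (the bound is attained).


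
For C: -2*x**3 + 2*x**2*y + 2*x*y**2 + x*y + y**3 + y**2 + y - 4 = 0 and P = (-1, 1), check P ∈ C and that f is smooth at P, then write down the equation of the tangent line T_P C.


Tangent line at P: -7*x + 3*y - 10 = 0.

Step 1: f(-1, 1) = 0, so P lies on C.
Step 2: partial derivatives
  f_x(x, y) = -6*x**2 + 4*x*y + 2*y**2 + y, f_y(x, y) = 2*x**2 + 4*x*y + x + 3*y**2 + 2*y + 1.
  f_x(P) = -7, f_y(P) = 3 (gradient nonzero, so P is smooth).
Step 3: tangent line at P: -7·(x − -1) + 3·(y − 1) = 0.
Expanding: -7*x + 3*y - 10 = 0.


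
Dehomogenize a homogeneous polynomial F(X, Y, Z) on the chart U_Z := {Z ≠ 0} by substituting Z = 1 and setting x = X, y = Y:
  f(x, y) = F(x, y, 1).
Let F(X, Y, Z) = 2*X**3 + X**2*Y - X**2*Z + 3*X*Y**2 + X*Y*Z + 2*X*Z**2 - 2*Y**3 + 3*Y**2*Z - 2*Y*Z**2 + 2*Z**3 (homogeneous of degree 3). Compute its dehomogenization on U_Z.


f(x, y) = 2*x**3 + x**2*y - x**2 + 3*x*y**2 + x*y + 2*x - 2*y**3 + 3*y**2 - 2*y + 2

On U_Z we set Z = 1. Each monomial c·X^i·Y^j·Z^k in F becomes c·x^i·y^j·1^k = c·x^i·y^j.
Substituting Z = 1: F(X, Y, 1) = 2*x**3 + x**2*y - x**2 + 3*x*y**2 + x*y + 2*x - 2*y**3 + 3*y**2 - 2*y + 2.
Note: deg(f) ≤ deg(F) = 3; strict inequality happens when F is divisible by Z (lost terms).


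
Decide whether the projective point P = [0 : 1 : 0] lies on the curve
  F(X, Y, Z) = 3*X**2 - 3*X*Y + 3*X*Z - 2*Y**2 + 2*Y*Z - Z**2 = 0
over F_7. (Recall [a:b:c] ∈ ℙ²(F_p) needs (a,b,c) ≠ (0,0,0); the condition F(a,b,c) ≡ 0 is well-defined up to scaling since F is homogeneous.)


F(0,1,0) ≡ 5 (mod 7); P is NOT on the curve.

Evaluate F(0, 1, 0) term-by-term (mod 7).
  3*X**2 ↦ 3·0·1·1 = 0
  -3*X*Y ↦ -3·0·1·1 = 0
  3*X*Z ↦ 3·0·1·0 = 0
  -2*Y**2 ↦ -2·1·1·1 = -2
  2*Y*Z ↦ 2·1·1·0 = 0
  -Z**2 ↦ -1·1·1·0 = 0
Sum: F(0, 1, 0) = (0) + (0) + (0) + (-2) + (0) + (0) = -2.
Reducing mod 7: -2 ≡ 5 (mod 7).
Since F(a, b, c) ≡ 5 ≠ 0 (mod 7), P does NOT lie on the curve.


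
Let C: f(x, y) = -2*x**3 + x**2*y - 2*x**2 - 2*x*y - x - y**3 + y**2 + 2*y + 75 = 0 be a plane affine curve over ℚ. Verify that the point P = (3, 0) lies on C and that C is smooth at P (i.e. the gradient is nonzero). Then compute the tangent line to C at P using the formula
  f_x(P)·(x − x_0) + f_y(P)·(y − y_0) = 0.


Tangent line at P: -67*x + 5*y + 201 = 0.

Step 1: f(3, 0) = 0, so P lies on C.
Step 2: partial derivatives
  f_x(x, y) = -6*x**2 + 2*x*y - 4*x - 2*y - 1, f_y(x, y) = x**2 - 2*x - 3*y**2 + 2*y + 2.
  f_x(P) = -67, f_y(P) = 5 (gradient nonzero, so P is smooth).
Step 3: tangent line at P: -67·(x − 3) + 5·(y − 0) = 0.
Expanding: -67*x + 5*y + 201 = 0.


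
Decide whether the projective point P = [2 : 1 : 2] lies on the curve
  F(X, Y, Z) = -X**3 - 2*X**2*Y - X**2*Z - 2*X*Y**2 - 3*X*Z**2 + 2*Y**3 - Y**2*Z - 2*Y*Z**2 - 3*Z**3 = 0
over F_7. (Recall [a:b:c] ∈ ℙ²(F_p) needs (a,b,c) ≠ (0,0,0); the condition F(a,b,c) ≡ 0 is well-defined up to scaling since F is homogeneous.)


F(2,1,2) ≡ 0 (mod 7); P is on the curve.

Evaluate F(2, 1, 2) term-by-term (mod 7).
  -X**3 ↦ -1·8·1·1 = -8
  -2*X**2*Y ↦ -2·4·1·1 = -8
  -X**2*Z ↦ -1·4·1·2 = -8
  -2*X*Y**2 ↦ -2·2·1·1 = -4
  -3*X*Z**2 ↦ -3·2·1·4 = -24
  2*Y**3 ↦ 2·1·1·1 = 2
  -Y**2*Z ↦ -1·1·1·2 = -2
  -2*Y*Z**2 ↦ -2·1·1·4 = -8
  -3*Z**3 ↦ -3·1·1·8 = -24
Sum: F(2, 1, 2) = (-8) + (-8) + (-8) + (-4) + (-24) + (2) + (-2) + (-8) + (-24) = -84.
Reducing mod 7: -84 ≡ 0 (mod 7).
Since F(a, b, c) ≡ 0 (mod 7), P lies on the curve.


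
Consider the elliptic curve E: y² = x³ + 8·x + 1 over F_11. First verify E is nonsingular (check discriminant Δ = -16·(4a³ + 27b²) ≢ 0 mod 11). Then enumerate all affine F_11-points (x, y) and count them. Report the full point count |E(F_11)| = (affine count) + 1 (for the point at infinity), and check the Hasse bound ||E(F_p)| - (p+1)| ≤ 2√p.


Affine points = {(0, 1), (0, 10), (2, 5), (2, 6), (4, 3), (4, 8), (5, 1), (5, 10), (6, 1), (6, 10), (7, 2), (7, 9), (8, 4), (8, 7), (10, 5), (10, 6)}; affine count = 16; |E(F_11)| = 17.

Discriminant check: Δ ∝ 4a³ + 27b² = 4·8³ + 27·1² = 4·512 + 27·1 ≡ 7 (mod 11). Nonzero ⇒ E is nonsingular.
For each x ∈ F_11, compute rhs = x³ + 8·x + 1 mod 11, then count y ∈ F_11 with y² ≡ rhs.
  x = 0: rhs = 1, matching y values: 1, 10 (2 points).
  x = 1: rhs = 10, matching y values: none (0 points).
  x = 2: rhs = 3, matching y values: 5, 6 (2 points).
  x = 3: rhs = 8, matching y values: none (0 points).
  x = 4: rhs = 9, matching y values: 3, 8 (2 points).
  x = 5: rhs = 1, matching y values: 1, 10 (2 points).
  x = 6: rhs = 1, matching y values: 1, 10 (2 points).
  x = 7: rhs = 4, matching y values: 2, 9 (2 points).
  x = 8: rhs = 5, matching y values: 4, 7 (2 points).
  x = 9: rhs = 10, matching y values: none (0 points).
  x = 10: rhs = 3, matching y values: 5, 6 (2 points).
Total affine count: 16.
Full point count |E(F_11)| = 16 + 1 = 17.
Hasse bound: |17 − (11+1)| = |5| = 5 ≤ 2√11 ≈ 6.6332 ✓.


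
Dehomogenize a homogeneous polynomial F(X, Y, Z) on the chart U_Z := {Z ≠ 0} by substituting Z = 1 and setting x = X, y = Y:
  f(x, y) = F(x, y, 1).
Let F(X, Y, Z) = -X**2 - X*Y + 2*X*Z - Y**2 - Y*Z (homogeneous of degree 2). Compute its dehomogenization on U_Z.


f(x, y) = -x**2 - x*y + 2*x - y**2 - y

On U_Z we set Z = 1. Each monomial c·X^i·Y^j·Z^k in F becomes c·x^i·y^j·1^k = c·x^i·y^j.
Substituting Z = 1: F(X, Y, 1) = -x**2 - x*y + 2*x - y**2 - y.
Note: deg(f) ≤ deg(F) = 2; strict inequality happens when F is divisible by Z (lost terms).


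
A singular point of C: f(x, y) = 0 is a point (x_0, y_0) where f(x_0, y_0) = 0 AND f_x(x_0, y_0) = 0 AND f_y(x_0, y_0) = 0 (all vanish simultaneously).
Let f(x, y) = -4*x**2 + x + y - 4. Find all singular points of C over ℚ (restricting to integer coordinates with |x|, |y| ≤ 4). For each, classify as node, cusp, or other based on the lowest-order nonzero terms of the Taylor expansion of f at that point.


No singular points in the scanned grid; C is smooth there.

Compute partial derivatives:
  f_x = 1 - 8*x.
  f_y = 1.
f_y = 1 is a nonzero constant, so f_y never vanishes: no point (x, y) can satisfy f = f_x = f_y = 0. In particular no (x, y) ∈ {−4, ..., 4}² is singular; the curve is smooth.


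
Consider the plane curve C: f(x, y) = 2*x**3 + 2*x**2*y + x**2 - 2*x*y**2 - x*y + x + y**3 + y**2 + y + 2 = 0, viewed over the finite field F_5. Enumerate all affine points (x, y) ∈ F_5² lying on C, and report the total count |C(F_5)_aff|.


Affine F_5-points: {(0, 1), (1, 3), (2, 3), (3, 1), (4, 0)}; count = 5.

For each of the 25 pairs (x, y) ∈ F_5², evaluate f(x, y) mod 5. Record the zeros.
  x = 0: [0↦2, 1↦0, 2↦1, 3↦1, 4↦1]  zeros at y ∈ {1}
  x = 1: [0↦1, 1↦3, 2↦4, 3↦0, 4↦2]  zeros at y ∈ {3}
  x = 2: [0↦4, 1↦4, 2↦4, 3↦0, 4↦3]  zeros at y ∈ {3}
  x = 3: [0↦3, 1↦0, 2↦3, 3↦3, 4↦1]  zeros at y ∈ {1}
  x = 4: [0↦0, 1↦3, 2↦3, 3↦1, 4↦3]  zeros at y ∈ {0}
Collecting zeros: affine points = {(0, 1), (1, 3), (2, 3), (3, 1), (4, 0)}.
Total count |C(F_5)_aff| = 5.


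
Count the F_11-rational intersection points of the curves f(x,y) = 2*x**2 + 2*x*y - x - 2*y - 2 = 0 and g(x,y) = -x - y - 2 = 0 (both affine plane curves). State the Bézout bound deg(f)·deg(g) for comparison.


Common zeros: {(8, 1)}; count = 1; Bézout bound = 2.

deg(f) = 2, deg(g) = 1, so Bézout bound = 2.
Scan x ∈ F_11. For each x, list the y ∈ F_11 with f(x, y) ≡ 0 and those with g(x, y) ≡ 0 (mod 11); the common zeros in that column are the intersection.
  x = 0: f ≡ 0 at y ∈ {10}; g ≡ 0 at y ∈ {9}; common: ∅.
  x = 1: f ≡ 0 at y ∈ ∅; g ≡ 0 at y ∈ {8}; common: ∅.
  x = 2: f ≡ 0 at y ∈ {9}; g ≡ 0 at y ∈ {7}; common: ∅.
  x = 3: f ≡ 0 at y ∈ {5}; g ≡ 0 at y ∈ {6}; common: ∅.
  x = 4: f ≡ 0 at y ∈ {3}; g ≡ 0 at y ∈ {5}; common: ∅.
  x = 5: f ≡ 0 at y ∈ {7}; g ≡ 0 at y ∈ {4}; common: ∅.
  x = 6: f ≡ 0 at y ∈ {9}; g ≡ 0 at y ∈ {3}; common: ∅.
  x = 7: f ≡ 0 at y ∈ {10}; g ≡ 0 at y ∈ {2}; common: ∅.
  x = 8: f ≡ 0 at y ∈ {1}; g ≡ 0 at y ∈ {1}; common: {1}.
  x = 9: f ≡ 0 at y ∈ {5}; g ≡ 0 at y ∈ {0}; common: ∅.
  x = 10: f ≡ 0 at y ∈ {3}; g ≡ 0 at y ∈ {10}; common: ∅.
Collecting: common zeros = {(8, 1)}, so the count is 1.
Comparison with the Bézout bound: 1 ≤ 2 = deg(f)·deg(g), as expected for curves with no common component (the affine F_11-count falls short of the bound because intersections may lie at infinity, over extension fields, or carry multiplicity).


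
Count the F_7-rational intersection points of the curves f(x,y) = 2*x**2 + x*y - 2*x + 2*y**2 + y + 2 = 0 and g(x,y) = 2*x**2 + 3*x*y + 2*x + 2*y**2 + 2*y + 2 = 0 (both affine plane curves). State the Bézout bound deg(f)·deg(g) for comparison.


Common zeros: ∅; count = 0; Bézout bound = 4.

deg(f) = 2, deg(g) = 2, so Bézout bound = 4.
Scan x ∈ F_7. For each x, list the y ∈ F_7 with f(x, y) ≡ 0 and those with g(x, y) ≡ 0 (mod 7); the common zeros in that column are the intersection.
  x = 0: f ≡ 0 at y ∈ ∅; g ≡ 0 at y ∈ {2, 4}; common: ∅.
  x = 1: f ≡ 0 at y ∈ {2, 4}; g ≡ 0 at y ∈ ∅; common: ∅.
  x = 2: f ≡ 0 at y ∈ ∅; g ≡ 0 at y ∈ {0, 3}; common: ∅.
  x = 3: f ≡ 0 at y ∈ {0, 5}; g ≡ 0 at y ∈ {2, 3}; common: ∅.
  x = 4: f ≡ 0 at y ∈ ∅; g ≡ 0 at y ∈ {0}; common: ∅.
  x = 5: f ≡ 0 at y ∈ {0, 4}; g ≡ 0 at y ∈ ∅; common: ∅.
  x = 6: f ≡ 0 at y ∈ {2, 5}; g ≡ 0 at y ∈ ∅; common: ∅.
Collecting: common zeros = ∅, so the count is 0.
Comparison with the Bézout bound: 0 ≤ 4 = deg(f)·deg(g), as expected for curves with no common component (the affine F_7-count falls short of the bound because intersections may lie at infinity, over extension fields, or carry multiplicity).


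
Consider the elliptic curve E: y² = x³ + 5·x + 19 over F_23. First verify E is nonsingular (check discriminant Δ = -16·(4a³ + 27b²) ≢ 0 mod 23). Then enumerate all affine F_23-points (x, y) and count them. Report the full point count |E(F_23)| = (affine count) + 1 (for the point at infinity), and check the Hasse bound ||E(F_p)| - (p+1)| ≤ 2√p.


Affine points = {(1, 5), (1, 18), (5, 10), (5, 13), (6, 9), (6, 14), (7, 11), (7, 12), (11, 5), (11, 18), (12, 6), (12, 17), (13, 2), (13, 21), (14, 2), (14, 21), (16, 3), (16, 20), (17, 7), (17, 16), (19, 2), (19, 21), (20, 0), (21, 1), (21, 22), (22, 6), (22, 17)}; affine count = 27; |E(F_23)| = 28.

Discriminant check: Δ ∝ 4a³ + 27b² = 4·5³ + 27·19² = 4·125 + 27·361 ≡ 12 (mod 23). Nonzero ⇒ E is nonsingular.
For each x ∈ F_23, compute rhs = x³ + 5·x + 19 mod 23, then count y ∈ F_23 with y² ≡ rhs.
  x = 0: rhs = 19, matching y values: none (0 points).
  x = 1: rhs = 2, matching y values: 5, 18 (2 points).
  x = 2: rhs = 14, matching y values: none (0 points).
  x = 3: rhs = 15, matching y values: none (0 points).
  x = 4: rhs = 11, matching y values: none (0 points).
  x = 5: rhs = 8, matching y values: 10, 13 (2 points).
  x = 6: rhs = 12, matching y values: 9, 14 (2 points).
  x = 7: rhs = 6, matching y values: 11, 12 (2 points).
  x = 8: rhs = 19, matching y values: none (0 points).
  x = 9: rhs = 11, matching y values: none (0 points).
  x = 10: rhs = 11, matching y values: none (0 points).
  x = 11: rhs = 2, matching y values: 5, 18 (2 points).
  x = 12: rhs = 13, matching y values: 6, 17 (2 points).
  x = 13: rhs = 4, matching y values: 2, 21 (2 points).
  x = 14: rhs = 4, matching y values: 2, 21 (2 points).
  x = 15: rhs = 19, matching y values: none (0 points).
  x = 16: rhs = 9, matching y values: 3, 20 (2 points).
  x = 17: rhs = 3, matching y values: 7, 16 (2 points).
  x = 18: rhs = 7, matching y values: none (0 points).
  x = 19: rhs = 4, matching y values: 2, 21 (2 points).
  x = 20: rhs = 0, matching y values: 0 (1 points).
  x = 21: rhs = 1, matching y values: 1, 22 (2 points).
  x = 22: rhs = 13, matching y values: 6, 17 (2 points).
Total affine count: 27.
Full point count |E(F_23)| = 27 + 1 = 28.
Hasse bound: |28 − (23+1)| = |4| = 4 ≤ 2√23 ≈ 9.5917 ✓.


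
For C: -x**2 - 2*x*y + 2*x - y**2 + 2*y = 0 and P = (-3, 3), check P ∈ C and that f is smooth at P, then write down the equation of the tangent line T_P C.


Tangent line at P: 2*x + 2*y = 0.

Step 1: f(-3, 3) = 0, so P lies on C.
Step 2: partial derivatives
  f_x(x, y) = -2*x - 2*y + 2, f_y(x, y) = -2*x - 2*y + 2.
  f_x(P) = 2, f_y(P) = 2 (gradient nonzero, so P is smooth).
Step 3: tangent line at P: 2·(x − -3) + 2·(y − 3) = 0.
Expanding: 2*x + 2*y = 0.


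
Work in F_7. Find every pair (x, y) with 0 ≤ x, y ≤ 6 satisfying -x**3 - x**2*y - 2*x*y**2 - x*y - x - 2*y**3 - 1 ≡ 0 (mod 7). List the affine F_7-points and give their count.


Affine F_7-points: {(2, 3), (2, 6), (3, 3), (5, 4), (6, 2), (6, 3)}; count = 6.

For each of the 49 pairs (x, y) ∈ F_7², evaluate f(x, y) mod 7. Record the zeros.
  x = 0: [0↦6, 1↦4, 2↦4, 3↦1, 4↦4, 5↦1, 6↦1]  zeros at y ∈ ∅
  x = 1: [0↦4, 1↦5, 2↦4, 3↦3, 4↦4, 5↦2, 6↦6]  zeros at y ∈ ∅
  x = 2: [0↦3, 1↦5, 2↦1, 3↦0, 4↦4, 5↦1, 6↦0]  zeros at y ∈ {3, 6}
  x = 3: [0↦4, 1↦5, 2↦3, 3↦0, 4↦5, 5↦6, 6↦5]  zeros at y ∈ {3}
  x = 4: [0↦1, 1↦6, 2↦4, 3↦4, 4↦1, 5↦4, 6↦1]  zeros at y ∈ ∅
  x = 5: [0↦2, 1↦2, 2↦5, 3↦6, 4↦0, 5↦3, 6↦3]  zeros at y ∈ {4}
  x = 6: [0↦1, 1↦1, 2↦0, 3↦0, 4↦3, 5↦4, 6↦5]  zeros at y ∈ {2, 3}
Collecting zeros: affine points = {(2, 3), (2, 6), (3, 3), (5, 4), (6, 2), (6, 3)}.
Total count |C(F_7)_aff| = 6.


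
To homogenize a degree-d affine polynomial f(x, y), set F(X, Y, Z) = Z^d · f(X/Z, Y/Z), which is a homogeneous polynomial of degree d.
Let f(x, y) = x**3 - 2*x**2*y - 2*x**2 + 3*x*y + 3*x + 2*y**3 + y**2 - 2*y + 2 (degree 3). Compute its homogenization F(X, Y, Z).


F(X, Y, Z) = X**3 - 2*X**2*Y - 2*X**2*Z + 3*X*Y*Z + 3*X*Z**2 + 2*Y**3 + Y**2*Z - 2*Y*Z**2 + 2*Z**3

deg(f) = 3.
Substitute x = X/Z, y = Y/Z into f, then multiply by Z^3.
  monomial 1·x^3·y^0 ↦ 1·X^3·Y^0·Z^0.
  monomial -2·x^2·y^1 ↦ -2·X^2·Y^1·Z^0.
  monomial -2·x^2·y^0 ↦ -2·X^2·Y^0·Z^1.
  monomial 3·x^1·y^1 ↦ 3·X^1·Y^1·Z^1.
  monomial 3·x^1·y^0 ↦ 3·X^1·Y^0·Z^2.
  monomial 2·x^0·y^3 ↦ 2·X^0·Y^3·Z^0.
  monomial 1·x^0·y^2 ↦ 1·X^0·Y^2·Z^1.
  monomial -2·x^0·y^1 ↦ -2·X^0·Y^1·Z^2.
  monomial 2·x^0·y^0 ↦ 2·X^0·Y^0·Z^3.
Collecting: F(X, Y, Z) = X**3 - 2*X**2*Y - 2*X**2*Z + 3*X*Y*Z + 3*X*Z**2 + 2*Y**3 + Y**2*Z - 2*Y*Z**2 + 2*Z**3.


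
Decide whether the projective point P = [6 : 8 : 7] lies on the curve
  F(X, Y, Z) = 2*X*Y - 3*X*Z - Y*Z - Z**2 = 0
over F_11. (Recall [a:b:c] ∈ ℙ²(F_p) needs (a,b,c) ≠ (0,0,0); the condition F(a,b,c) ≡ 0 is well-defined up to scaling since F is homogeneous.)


F(6,8,7) ≡ 8 (mod 11); P is NOT on the curve.

Evaluate F(6, 8, 7) term-by-term (mod 11).
  2*X*Y ↦ 2·6·8·1 = 96
  -3*X*Z ↦ -3·6·1·7 = -126
  -Y*Z ↦ -1·1·8·7 = -56
  -Z**2 ↦ -1·1·1·49 = -49
Sum: F(6, 8, 7) = (96) + (-126) + (-56) + (-49) = -135.
Reducing mod 11: -135 ≡ 8 (mod 11).
Since F(a, b, c) ≡ 8 ≠ 0 (mod 11), P does NOT lie on the curve.


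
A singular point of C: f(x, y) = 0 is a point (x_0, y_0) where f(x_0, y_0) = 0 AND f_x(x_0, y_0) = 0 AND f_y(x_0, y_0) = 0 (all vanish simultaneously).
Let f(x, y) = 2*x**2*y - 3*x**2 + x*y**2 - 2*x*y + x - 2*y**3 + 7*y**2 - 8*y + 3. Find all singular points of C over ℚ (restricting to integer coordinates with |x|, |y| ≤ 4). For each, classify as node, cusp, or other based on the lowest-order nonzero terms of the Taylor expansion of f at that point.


Singular points: {(0, 1)}; classification: node.

Compute partial derivatives:
  f_x = 4*x*y - 6*x + y**2 - 2*y + 1.
  f_y = 2*x**2 + 2*x*y - 2*x - 6*y**2 + 14*y - 8.
Scan x_0 ∈ {−4, ..., 4}. For each x_0, f_y(x_0, y) is a polynomial in y; find its integer roots y ∈ {−4, ..., 4}, then test f_x and f at those candidates.
  x = -4: f_y(-4, y) = -6*y**2 + 6*y + 32; no integer root y with |y| ≤ 4.
  x = -3: f_y(-3, y) = -6*y**2 + 8*y + 16; no integer root y with |y| ≤ 4.
  x = -2: f_y(-2, y) = -6*y**2 + 10*y + 4; vanishes at y ∈ {2}. (-2, 2): f_x = -3 ≠ 0.
  x = -1: f_y(-1, y) = -6*y**2 + 12*y - 4; no integer root y with |y| ≤ 4.
  x = 0: f_y(0, y) = -6*y**2 + 14*y - 8; vanishes at y ∈ {1}. (0, 1): f_x = 0, f = 0 — SINGULAR.
  x = 1: f_y(1, y) = -6*y**2 + 16*y - 8; vanishes at y ∈ {2}. (1, 2): f_x = 3 ≠ 0.
  x = 2: f_y(2, y) = -6*y**2 + 18*y - 4; no integer root y with |y| ≤ 4.
  x = 3: f_y(3, y) = -6*y**2 + 20*y + 4; no integer root y with |y| ≤ 4.
  x = 4: f_y(4, y) = -6*y**2 + 22*y + 16; no integer root y with |y| ≤ 4.
Only singular point on the grid: (0, 1).
Classify: substitute x = 0 + u, y = 1 + v and expand: f = 2*u**2*v - u**2 + u*v**2 - 2*v**3 + v**2.
No constant or linear terms (consistent with a singular point). Quadratic part: -u**2 + v**2. Cubic part: 2*u**2*v + u*v**2 - 2*v**3.
The quadratic part v**2 - u**2 = (v − u)(v + u) splits into two distinct linear factors, so there are two distinct tangent lines y − 1 = ±(x − 0) — this is a node (ordinary double point).
Classification: node.


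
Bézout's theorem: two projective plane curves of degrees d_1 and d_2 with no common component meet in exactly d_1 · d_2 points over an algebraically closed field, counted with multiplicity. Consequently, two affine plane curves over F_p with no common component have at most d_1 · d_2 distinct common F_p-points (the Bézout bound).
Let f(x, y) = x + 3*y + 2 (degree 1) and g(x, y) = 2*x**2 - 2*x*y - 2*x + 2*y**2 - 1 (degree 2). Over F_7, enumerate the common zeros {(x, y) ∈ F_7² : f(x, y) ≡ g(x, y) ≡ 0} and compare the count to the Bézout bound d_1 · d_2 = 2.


Common zeros: ∅; count = 0; Bézout bound = 2.

deg(f) = 1, deg(g) = 2, so Bézout bound = 2.
Scan x ∈ F_7. For each x, list the y ∈ F_7 with f(x, y) ≡ 0 and those with g(x, y) ≡ 0 (mod 7); the common zeros in that column are the intersection.
  x = 0: f ≡ 0 at y ∈ {4}; g ≡ 0 at y ∈ {2, 5}; common: ∅.
  x = 1: f ≡ 0 at y ∈ {6}; g ≡ 0 at y ∈ ∅; common: ∅.
  x = 2: f ≡ 0 at y ∈ {1}; g ≡ 0 at y ∈ ∅; common: ∅.
  x = 3: f ≡ 0 at y ∈ {3}; g ≡ 0 at y ∈ {1, 2}; common: ∅.
  x = 4: f ≡ 0 at y ∈ {5}; g ≡ 0 at y ∈ ∅; common: ∅.
  x = 5: f ≡ 0 at y ∈ {0}; g ≡ 0 at y ∈ ∅; common: ∅.
  x = 6: f ≡ 0 at y ∈ {2}; g ≡ 0 at y ∈ {1, 5}; common: ∅.
Collecting: common zeros = ∅, so the count is 0.
Comparison with the Bézout bound: 0 ≤ 2 = deg(f)·deg(g), as expected for curves with no common component (the affine F_7-count falls short of the bound because intersections may lie at infinity, over extension fields, or carry multiplicity).


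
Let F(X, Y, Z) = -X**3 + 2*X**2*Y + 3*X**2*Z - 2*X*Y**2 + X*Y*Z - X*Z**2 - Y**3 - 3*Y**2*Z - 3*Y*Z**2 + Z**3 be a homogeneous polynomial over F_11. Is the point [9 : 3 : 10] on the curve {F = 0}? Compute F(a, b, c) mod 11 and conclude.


F(9,3,10) ≡ 10 (mod 11); P is NOT on the curve.

Evaluate F(9, 3, 10) term-by-term (mod 11).
  -X**3 ↦ -1·729·1·1 = -729
  2*X**2*Y ↦ 2·81·3·1 = 486
  3*X**2*Z ↦ 3·81·1·10 = 2430
  -2*X*Y**2 ↦ -2·9·9·1 = -162
  X*Y*Z ↦ 1·9·3·10 = 270
  -X*Z**2 ↦ -1·9·1·100 = -900
  -Y**3 ↦ -1·1·27·1 = -27
  -3*Y**2*Z ↦ -3·1·9·10 = -270
  -3*Y*Z**2 ↦ -3·1·3·100 = -900
  Z**3 ↦ 1·1·1·1000 = 1000
Sum: F(9, 3, 10) = (-729) + (486) + (2430) + (-162) + (270) + (-900) + (-27) + (-270) + (-900) + (1000) = 1198.
Reducing mod 11: 1198 ≡ 10 (mod 11).
Since F(a, b, c) ≡ 10 ≠ 0 (mod 11), P does NOT lie on the curve.


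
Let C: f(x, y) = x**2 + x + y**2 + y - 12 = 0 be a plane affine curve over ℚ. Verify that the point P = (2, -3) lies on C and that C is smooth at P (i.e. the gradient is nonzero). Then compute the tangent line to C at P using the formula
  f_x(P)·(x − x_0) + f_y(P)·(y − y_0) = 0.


Tangent line at P: 5*x - 5*y - 25 = 0.

Step 1: f(2, -3) = 0, so P lies on C.
Step 2: partial derivatives
  f_x(x, y) = 2*x + 1, f_y(x, y) = 2*y + 1.
  f_x(P) = 5, f_y(P) = -5 (gradient nonzero, so P is smooth).
Step 3: tangent line at P: 5·(x − 2) + -5·(y − -3) = 0.
Expanding: 5*x - 5*y - 25 = 0.


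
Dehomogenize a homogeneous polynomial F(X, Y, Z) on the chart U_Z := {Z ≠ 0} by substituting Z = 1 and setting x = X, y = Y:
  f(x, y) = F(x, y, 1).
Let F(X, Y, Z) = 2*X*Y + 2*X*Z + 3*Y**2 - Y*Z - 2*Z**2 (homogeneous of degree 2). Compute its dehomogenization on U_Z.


f(x, y) = 2*x*y + 2*x + 3*y**2 - y - 2

On U_Z we set Z = 1. Each monomial c·X^i·Y^j·Z^k in F becomes c·x^i·y^j·1^k = c·x^i·y^j.
Substituting Z = 1: F(X, Y, 1) = 2*x*y + 2*x + 3*y**2 - y - 2.
Note: deg(f) ≤ deg(F) = 2; strict inequality happens when F is divisible by Z (lost terms).


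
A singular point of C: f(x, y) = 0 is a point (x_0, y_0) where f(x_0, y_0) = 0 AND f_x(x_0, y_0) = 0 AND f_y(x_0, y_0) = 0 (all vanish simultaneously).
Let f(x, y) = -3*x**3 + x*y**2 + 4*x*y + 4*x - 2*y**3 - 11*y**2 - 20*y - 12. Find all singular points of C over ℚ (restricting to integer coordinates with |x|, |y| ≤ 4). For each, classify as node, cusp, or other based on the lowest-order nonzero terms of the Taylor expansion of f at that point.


Singular points: {(0, -2)}; classification: cusp.

Compute partial derivatives:
  f_x = -9*x**2 + y**2 + 4*y + 4.
  f_y = 2*x*y + 4*x - 6*y**2 - 22*y - 20.
Scan x_0 ∈ {−4, ..., 4}. For each x_0, f_y(x_0, y) is a polynomial in y; find its integer roots y ∈ {−4, ..., 4}, then test f_x and f at those candidates.
  x = -4: f_y(-4, y) = -6*y**2 - 30*y - 36; vanishes at y ∈ {-3, -2}. (-4, -3): f_x = -143 ≠ 0; (-4, -2): f_x = -144 ≠ 0.
  x = -3: f_y(-3, y) = -6*y**2 - 28*y - 32; vanishes at y ∈ {-2}. (-3, -2): f_x = -81 ≠ 0.
  x = -2: f_y(-2, y) = -6*y**2 - 26*y - 28; vanishes at y ∈ {-2}. (-2, -2): f_x = -36 ≠ 0.
  x = -1: f_y(-1, y) = -6*y**2 - 24*y - 24; vanishes at y ∈ {-2}. (-1, -2): f_x = -9 ≠ 0.
  x = 0: f_y(0, y) = -6*y**2 - 22*y - 20; vanishes at y ∈ {-2}. (0, -2): f_x = 0, f = 0 — SINGULAR.
  x = 1: f_y(1, y) = -6*y**2 - 20*y - 16; vanishes at y ∈ {-2}. (1, -2): f_x = -9 ≠ 0.
  x = 2: f_y(2, y) = -6*y**2 - 18*y - 12; vanishes at y ∈ {-2, -1}. (2, -2): f_x = -36 ≠ 0; (2, -1): f_x = -35 ≠ 0.
  x = 3: f_y(3, y) = -6*y**2 - 16*y - 8; vanishes at y ∈ {-2}. (3, -2): f_x = -81 ≠ 0.
  x = 4: f_y(4, y) = -6*y**2 - 14*y - 4; vanishes at y ∈ {-2}. (4, -2): f_x = -144 ≠ 0.
Only singular point on the grid: (0, -2).
Classify: substitute x = 0 + u, y = -2 + v and expand: f = -3*u**3 + u*v**2 - 2*v**3 + v**2.
No constant or linear terms (consistent with a singular point). Quadratic part: v**2. Cubic part: -3*u**3 + u*v**2 - 2*v**3.
The quadratic part v**2 is a perfect square, so there is a single (double) tangent line v = 0, i.e. y = -2. Restricting the cubic part to that line (v = 0) leaves -3*u**3 ≠ 0, so f is not divisible by v and the branch is v² ≈ 3*u**3 to lowest order — this is a cusp.
Classification: cusp.


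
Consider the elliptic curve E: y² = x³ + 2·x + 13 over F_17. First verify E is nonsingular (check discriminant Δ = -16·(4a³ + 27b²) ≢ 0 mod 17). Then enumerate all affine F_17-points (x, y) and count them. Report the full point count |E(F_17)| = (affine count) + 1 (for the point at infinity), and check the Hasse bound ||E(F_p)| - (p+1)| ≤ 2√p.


Affine points = {(0, 8), (0, 9), (1, 4), (1, 13), (2, 5), (2, 12), (4, 0), (7, 8), (7, 9), (10, 8), (10, 9), (13, 3), (13, 14), (15, 1), (15, 16)}; affine count = 15; |E(F_17)| = 16.

Discriminant check: Δ ∝ 4a³ + 27b² = 4·2³ + 27·13² = 4·8 + 27·169 ≡ 5 (mod 17). Nonzero ⇒ E is nonsingular.
For each x ∈ F_17, compute rhs = x³ + 2·x + 13 mod 17, then count y ∈ F_17 with y² ≡ rhs.
  x = 0: rhs = 13, matching y values: 8, 9 (2 points).
  x = 1: rhs = 16, matching y values: 4, 13 (2 points).
  x = 2: rhs = 8, matching y values: 5, 12 (2 points).
  x = 3: rhs = 12, matching y values: none (0 points).
  x = 4: rhs = 0, matching y values: 0 (1 points).
  x = 5: rhs = 12, matching y values: none (0 points).
  x = 6: rhs = 3, matching y values: none (0 points).
  x = 7: rhs = 13, matching y values: 8, 9 (2 points).
  x = 8: rhs = 14, matching y values: none (0 points).
  x = 9: rhs = 12, matching y values: none (0 points).
  x = 10: rhs = 13, matching y values: 8, 9 (2 points).
  x = 11: rhs = 6, matching y values: none (0 points).
  x = 12: rhs = 14, matching y values: none (0 points).
  x = 13: rhs = 9, matching y values: 3, 14 (2 points).
  x = 14: rhs = 14, matching y values: none (0 points).
  x = 15: rhs = 1, matching y values: 1, 16 (2 points).
  x = 16: rhs = 10, matching y values: none (0 points).
Total affine count: 15.
Full point count |E(F_17)| = 15 + 1 = 16.
Hasse bound: |16 − (17+1)| = |-2| = 2 ≤ 2√17 ≈ 8.2462 ✓.


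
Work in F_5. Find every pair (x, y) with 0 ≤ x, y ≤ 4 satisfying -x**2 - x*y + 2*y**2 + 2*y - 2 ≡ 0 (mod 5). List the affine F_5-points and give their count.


Affine F_5-points: {(0, 2), (1, 1), (3, 1), (3, 2)}; count = 4.

For each of the 25 pairs (x, y) ∈ F_5², evaluate f(x, y) mod 5. Record the zeros.
  x = 0: [0↦3, 1↦2, 2↦0, 3↦2, 4↦3]  zeros at y ∈ {2}
  x = 1: [0↦2, 1↦0, 2↦2, 3↦3, 4↦3]  zeros at y ∈ {1}
  x = 2: [0↦4, 1↦1, 2↦2, 3↦2, 4↦1]  zeros at y ∈ ∅
  x = 3: [0↦4, 1↦0, 2↦0, 3↦4, 4↦2]  zeros at y ∈ {1, 2}
  x = 4: [0↦2, 1↦2, 2↦1, 3↦4, 4↦1]  zeros at y ∈ ∅
Collecting zeros: affine points = {(0, 2), (1, 1), (3, 1), (3, 2)}.
Total count |C(F_5)_aff| = 4.


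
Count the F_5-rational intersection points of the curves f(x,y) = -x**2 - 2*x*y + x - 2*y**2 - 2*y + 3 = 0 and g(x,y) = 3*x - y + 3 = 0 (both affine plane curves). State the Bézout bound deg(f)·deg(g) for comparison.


Common zeros: {(2, 4)}; count = 1; Bézout bound = 2.

deg(f) = 2, deg(g) = 1, so Bézout bound = 2.
Scan x ∈ F_5. For each x, list the y ∈ F_5 with f(x, y) ≡ 0 and those with g(x, y) ≡ 0 (mod 5); the common zeros in that column are the intersection.
  x = 0: f ≡ 0 at y ∈ ∅; g ≡ 0 at y ∈ {3}; common: ∅.
  x = 1: f ≡ 0 at y ∈ {4}; g ≡ 0 at y ∈ {1}; common: ∅.
  x = 2: f ≡ 0 at y ∈ {3, 4}; g ≡ 0 at y ∈ {4}; common: {4}.
  x = 3: f ≡ 0 at y ∈ {3}; g ≡ 0 at y ∈ {2}; common: ∅.
  x = 4: f ≡ 0 at y ∈ ∅; g ≡ 0 at y ∈ {0}; common: ∅.
Collecting: common zeros = {(2, 4)}, so the count is 1.
Comparison with the Bézout bound: 1 ≤ 2 = deg(f)·deg(g), as expected for curves with no common component (the affine F_5-count falls short of the bound because intersections may lie at infinity, over extension fields, or carry multiplicity).


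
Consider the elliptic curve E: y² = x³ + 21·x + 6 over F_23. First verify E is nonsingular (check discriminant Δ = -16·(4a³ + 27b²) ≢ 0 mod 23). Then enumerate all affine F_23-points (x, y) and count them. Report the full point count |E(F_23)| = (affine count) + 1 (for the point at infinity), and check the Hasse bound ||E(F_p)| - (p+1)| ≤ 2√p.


Affine points = {(0, 11), (0, 12), (3, 2), (3, 21), (4, 4), (4, 19), (5, 11), (5, 12), (6, 7), (6, 16), (7, 6), (7, 17), (9, 2), (9, 21), (11, 2), (11, 21), (12, 10), (12, 13), (14, 10), (14, 13), (15, 4), (15, 19), (17, 3), (17, 20), (18, 11), (18, 12), (20, 10), (20, 13), (21, 5), (21, 18)}; affine count = 30; |E(F_23)| = 31.

Discriminant check: Δ ∝ 4a³ + 27b² = 4·21³ + 27·6² = 4·9261 + 27·36 ≡ 20 (mod 23). Nonzero ⇒ E is nonsingular.
For each x ∈ F_23, compute rhs = x³ + 21·x + 6 mod 23, then count y ∈ F_23 with y² ≡ rhs.
  x = 0: rhs = 6, matching y values: 11, 12 (2 points).
  x = 1: rhs = 5, matching y values: none (0 points).
  x = 2: rhs = 10, matching y values: none (0 points).
  x = 3: rhs = 4, matching y values: 2, 21 (2 points).
  x = 4: rhs = 16, matching y values: 4, 19 (2 points).
  x = 5: rhs = 6, matching y values: 11, 12 (2 points).
  x = 6: rhs = 3, matching y values: 7, 16 (2 points).
  x = 7: rhs = 13, matching y values: 6, 17 (2 points).
  x = 8: rhs = 19, matching y values: none (0 points).
  x = 9: rhs = 4, matching y values: 2, 21 (2 points).
  x = 10: rhs = 20, matching y values: none (0 points).
  x = 11: rhs = 4, matching y values: 2, 21 (2 points).
  x = 12: rhs = 8, matching y values: 10, 13 (2 points).
  x = 13: rhs = 15, matching y values: none (0 points).
  x = 14: rhs = 8, matching y values: 10, 13 (2 points).
  x = 15: rhs = 16, matching y values: 4, 19 (2 points).
  x = 16: rhs = 22, matching y values: none (0 points).
  x = 17: rhs = 9, matching y values: 3, 20 (2 points).
  x = 18: rhs = 6, matching y values: 11, 12 (2 points).
  x = 19: rhs = 19, matching y values: none (0 points).
  x = 20: rhs = 8, matching y values: 10, 13 (2 points).
  x = 21: rhs = 2, matching y values: 5, 18 (2 points).
  x = 22: rhs = 7, matching y values: none (0 points).
Total affine count: 30.
Full point count |E(F_23)| = 30 + 1 = 31.
Hasse bound: |31 − (23+1)| = |7| = 7 ≤ 2√23 ≈ 9.5917 ✓.


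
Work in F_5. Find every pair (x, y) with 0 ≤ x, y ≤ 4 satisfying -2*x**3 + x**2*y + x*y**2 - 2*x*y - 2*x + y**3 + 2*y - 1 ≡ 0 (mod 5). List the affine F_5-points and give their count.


Affine F_5-points: {(1, 0), (2, 3)}; count = 2.

For each of the 25 pairs (x, y) ∈ F_5², evaluate f(x, y) mod 5. Record the zeros.
  x = 0: [0↦4, 1↦2, 2↦1, 3↦2, 4↦1]  zeros at y ∈ ∅
  x = 1: [0↦0, 1↦3, 2↦4, 3↦4, 4↦4]  zeros at y ∈ {0}
  x = 2: [0↦4, 1↦4, 2↦4, 3↦0, 4↦3]  zeros at y ∈ {3}
  x = 3: [0↦4, 1↦3, 2↦4, 3↦3, 4↦1]  zeros at y ∈ ∅
  x = 4: [0↦3, 1↦3, 2↦2, 3↦1, 4↦1]  zeros at y ∈ ∅
Collecting zeros: affine points = {(1, 0), (2, 3)}.
Total count |C(F_5)_aff| = 2.


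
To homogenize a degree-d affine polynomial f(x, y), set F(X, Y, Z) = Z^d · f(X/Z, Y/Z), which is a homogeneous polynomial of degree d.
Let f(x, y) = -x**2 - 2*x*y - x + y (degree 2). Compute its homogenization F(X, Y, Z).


F(X, Y, Z) = -X**2 - 2*X*Y - X*Z + Y*Z

deg(f) = 2.
Substitute x = X/Z, y = Y/Z into f, then multiply by Z^2.
  monomial -1·x^2·y^0 ↦ -1·X^2·Y^0·Z^0.
  monomial -2·x^1·y^1 ↦ -2·X^1·Y^1·Z^0.
  monomial -1·x^1·y^0 ↦ -1·X^1·Y^0·Z^1.
  monomial 1·x^0·y^1 ↦ 1·X^0·Y^1·Z^1.
Collecting: F(X, Y, Z) = -X**2 - 2*X*Y - X*Z + Y*Z.


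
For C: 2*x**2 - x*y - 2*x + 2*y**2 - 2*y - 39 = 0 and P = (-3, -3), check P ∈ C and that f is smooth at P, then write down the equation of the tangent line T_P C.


Tangent line at P: -11*x - 11*y - 66 = 0.

Step 1: f(-3, -3) = 0, so P lies on C.
Step 2: partial derivatives
  f_x(x, y) = 4*x - y - 2, f_y(x, y) = -x + 4*y - 2.
  f_x(P) = -11, f_y(P) = -11 (gradient nonzero, so P is smooth).
Step 3: tangent line at P: -11·(x − -3) + -11·(y − -3) = 0.
Expanding: -11*x - 11*y - 66 = 0.


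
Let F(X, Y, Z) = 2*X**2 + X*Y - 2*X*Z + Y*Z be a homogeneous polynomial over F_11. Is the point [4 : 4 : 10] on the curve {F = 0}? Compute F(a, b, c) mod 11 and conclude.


F(4,4,10) ≡ 8 (mod 11); P is NOT on the curve.

Evaluate F(4, 4, 10) term-by-term (mod 11).
  2*X**2 ↦ 2·16·1·1 = 32
  X*Y ↦ 1·4·4·1 = 16
  -2*X*Z ↦ -2·4·1·10 = -80
  Y*Z ↦ 1·1·4·10 = 40
Sum: F(4, 4, 10) = (32) + (16) + (-80) + (40) = 8.
Reducing mod 11: 8 ≡ 8 (mod 11).
Since F(a, b, c) ≡ 8 ≠ 0 (mod 11), P does NOT lie on the curve.


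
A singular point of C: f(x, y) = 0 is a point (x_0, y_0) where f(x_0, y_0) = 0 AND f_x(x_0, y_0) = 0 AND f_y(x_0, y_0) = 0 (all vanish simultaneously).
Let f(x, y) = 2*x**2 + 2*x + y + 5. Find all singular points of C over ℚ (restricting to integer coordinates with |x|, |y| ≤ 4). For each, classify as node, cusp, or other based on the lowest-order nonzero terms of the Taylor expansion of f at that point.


No singular points in the scanned grid; C is smooth there.

Compute partial derivatives:
  f_x = 4*x + 2.
  f_y = 1.
f_y = 1 is a nonzero constant, so f_y never vanishes: no point (x, y) can satisfy f = f_x = f_y = 0. In particular no (x, y) ∈ {−4, ..., 4}² is singular; the curve is smooth.


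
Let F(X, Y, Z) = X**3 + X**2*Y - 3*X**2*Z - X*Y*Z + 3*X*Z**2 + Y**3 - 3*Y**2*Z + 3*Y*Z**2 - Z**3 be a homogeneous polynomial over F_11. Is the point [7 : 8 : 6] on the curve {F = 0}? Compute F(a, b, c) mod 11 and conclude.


F(7,8,6) ≡ 6 (mod 11); P is NOT on the curve.

Evaluate F(7, 8, 6) term-by-term (mod 11).
  X**3 ↦ 1·343·1·1 = 343
  X**2*Y ↦ 1·49·8·1 = 392
  -3*X**2*Z ↦ -3·49·1·6 = -882
  -X*Y*Z ↦ -1·7·8·6 = -336
  3*X*Z**2 ↦ 3·7·1·36 = 756
  Y**3 ↦ 1·1·512·1 = 512
  -3*Y**2*Z ↦ -3·1·64·6 = -1152
  3*Y*Z**2 ↦ 3·1·8·36 = 864
  -Z**3 ↦ -1·1·1·216 = -216
Sum: F(7, 8, 6) = (343) + (392) + (-882) + (-336) + (756) + (512) + (-1152) + (864) + (-216) = 281.
Reducing mod 11: 281 ≡ 6 (mod 11).
Since F(a, b, c) ≡ 6 ≠ 0 (mod 11), P does NOT lie on the curve.


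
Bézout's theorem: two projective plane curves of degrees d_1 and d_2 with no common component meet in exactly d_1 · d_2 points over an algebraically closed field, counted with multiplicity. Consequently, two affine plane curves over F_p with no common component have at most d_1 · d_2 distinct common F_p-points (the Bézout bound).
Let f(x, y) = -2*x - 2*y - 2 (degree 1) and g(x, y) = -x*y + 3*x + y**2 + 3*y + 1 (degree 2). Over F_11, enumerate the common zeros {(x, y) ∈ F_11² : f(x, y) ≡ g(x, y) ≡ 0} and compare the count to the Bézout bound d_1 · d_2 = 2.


Common zeros: ∅; count = 0; Bézout bound = 2.

deg(f) = 1, deg(g) = 2, so Bézout bound = 2.
Scan x ∈ F_11. For each x, list the y ∈ F_11 with f(x, y) ≡ 0 and those with g(x, y) ≡ 0 (mod 11); the common zeros in that column are the intersection.
  x = 0: f ≡ 0 at y ∈ {10}; g ≡ 0 at y ∈ {2, 6}; common: ∅.
  x = 1: f ≡ 0 at y ∈ {9}; g ≡ 0 at y ∈ ∅; common: ∅.
  x = 2: f ≡ 0 at y ∈ {8}; g ≡ 0 at y ∈ ∅; common: ∅.
  x = 3: f ≡ 0 at y ∈ {7}; g ≡ 0 at y ∈ {1, 10}; common: ∅.
  x = 4: f ≡ 0 at y ∈ {6}; g ≡ 0 at y ∈ {5, 7}; common: ∅.
  x = 5: f ≡ 0 at y ∈ {5}; g ≡ 0 at y ∈ ∅; common: ∅.
  x = 6: f ≡ 0 at y ∈ {4}; g ≡ 0 at y ∈ ∅; common: ∅.
  x = 7: f ≡ 0 at y ∈ {3}; g ≡ 0 at y ∈ {0, 4}; common: ∅.
  x = 8: f ≡ 0 at y ∈ {2}; g ≡ 0 at y ∈ ∅; common: ∅.
  x = 9: f ≡ 0 at y ∈ {1}; g ≡ 0 at y ∈ {8, 9}; common: ∅.
  x = 10: f ≡ 0 at y ∈ {0}; g ≡ 0 at y ∈ ∅; common: ∅.
Collecting: common zeros = ∅, so the count is 0.
Comparison with the Bézout bound: 0 ≤ 2 = deg(f)·deg(g), as expected for curves with no common component (the affine F_11-count falls short of the bound because intersections may lie at infinity, over extension fields, or carry multiplicity).


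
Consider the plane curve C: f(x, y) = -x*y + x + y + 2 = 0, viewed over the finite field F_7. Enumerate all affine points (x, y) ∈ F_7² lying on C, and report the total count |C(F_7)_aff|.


Affine F_7-points: {(0, 5), (2, 4), (3, 6), (4, 2), (5, 0), (6, 3)}; count = 6.

For each of the 49 pairs (x, y) ∈ F_7², evaluate f(x, y) mod 7. Record the zeros.
  x = 0: [0↦2, 1↦3, 2↦4, 3↦5, 4↦6, 5↦0, 6↦1]  zeros at y ∈ {5}
  x = 1: [0↦3, 1↦3, 2↦3, 3↦3, 4↦3, 5↦3, 6↦3]  zeros at y ∈ ∅
  x = 2: [0↦4, 1↦3, 2↦2, 3↦1, 4↦0, 5↦6, 6↦5]  zeros at y ∈ {4}
  x = 3: [0↦5, 1↦3, 2↦1, 3↦6, 4↦4, 5↦2, 6↦0]  zeros at y ∈ {6}
  x = 4: [0↦6, 1↦3, 2↦0, 3↦4, 4↦1, 5↦5, 6↦2]  zeros at y ∈ {2}
  x = 5: [0↦0, 1↦3, 2↦6, 3↦2, 4↦5, 5↦1, 6↦4]  zeros at y ∈ {0}
  x = 6: [0↦1, 1↦3, 2↦5, 3↦0, 4↦2, 5↦4, 6↦6]  zeros at y ∈ {3}
Collecting zeros: affine points = {(0, 5), (2, 4), (3, 6), (4, 2), (5, 0), (6, 3)}.
Total count |C(F_7)_aff| = 6.


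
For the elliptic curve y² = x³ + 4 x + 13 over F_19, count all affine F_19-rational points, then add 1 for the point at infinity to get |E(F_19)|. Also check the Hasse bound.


Affine points = {(4, 6), (4, 13), (5, 5), (5, 14), (6, 5), (6, 14), (7, 2), (7, 17), (8, 5), (8, 14), (11, 1), (11, 18), (13, 1), (13, 18), (14, 1), (14, 18), (15, 3), (15, 16), (17, 4), (17, 15)}; affine count = 20; |E(F_19)| = 21.

Discriminant check: Δ ∝ 4a³ + 27b² = 4·4³ + 27·13² = 4·64 + 27·169 ≡ 12 (mod 19). Nonzero ⇒ E is nonsingular.
For each x ∈ F_19, compute rhs = x³ + 4·x + 13 mod 19, then count y ∈ F_19 with y² ≡ rhs.
  x = 0: rhs = 13, matching y values: none (0 points).
  x = 1: rhs = 18, matching y values: none (0 points).
  x = 2: rhs = 10, matching y values: none (0 points).
  x = 3: rhs = 14, matching y values: none (0 points).
  x = 4: rhs = 17, matching y values: 6, 13 (2 points).
  x = 5: rhs = 6, matching y values: 5, 14 (2 points).
  x = 6: rhs = 6, matching y values: 5, 14 (2 points).
  x = 7: rhs = 4, matching y values: 2, 17 (2 points).
  x = 8: rhs = 6, matching y values: 5, 14 (2 points).
  x = 9: rhs = 18, matching y values: none (0 points).
  x = 10: rhs = 8, matching y values: none (0 points).
  x = 11: rhs = 1, matching y values: 1, 18 (2 points).
  x = 12: rhs = 3, matching y values: none (0 points).
  x = 13: rhs = 1, matching y values: 1, 18 (2 points).
  x = 14: rhs = 1, matching y values: 1, 18 (2 points).
  x = 15: rhs = 9, matching y values: 3, 16 (2 points).
  x = 16: rhs = 12, matching y values: none (0 points).
  x = 17: rhs = 16, matching y values: 4, 15 (2 points).
  x = 18: rhs = 8, matching y values: none (0 points).
Total affine count: 20.
Full point count |E(F_19)| = 20 + 1 = 21.
Hasse bound: |21 − (19+1)| = |1| = 1 ≤ 2√19 ≈ 8.7178 ✓.


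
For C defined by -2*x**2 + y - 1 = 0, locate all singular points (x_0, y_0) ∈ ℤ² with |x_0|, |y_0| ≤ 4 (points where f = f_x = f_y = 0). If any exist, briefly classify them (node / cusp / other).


No singular points in the scanned grid; C is smooth there.

Compute partial derivatives:
  f_x = -4*x.
  f_y = 1.
f_y = 1 is a nonzero constant, so f_y never vanishes: no point (x, y) can satisfy f = f_x = f_y = 0. In particular no (x, y) ∈ {−4, ..., 4}² is singular; the curve is smooth.


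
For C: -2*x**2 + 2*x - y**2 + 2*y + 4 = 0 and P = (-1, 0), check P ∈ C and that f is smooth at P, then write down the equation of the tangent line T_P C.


Tangent line at P: 6*x + 2*y + 6 = 0.

Step 1: f(-1, 0) = 0, so P lies on C.
Step 2: partial derivatives
  f_x(x, y) = 2 - 4*x, f_y(x, y) = 2 - 2*y.
  f_x(P) = 6, f_y(P) = 2 (gradient nonzero, so P is smooth).
Step 3: tangent line at P: 6·(x − -1) + 2·(y − 0) = 0.
Expanding: 6*x + 2*y + 6 = 0.
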